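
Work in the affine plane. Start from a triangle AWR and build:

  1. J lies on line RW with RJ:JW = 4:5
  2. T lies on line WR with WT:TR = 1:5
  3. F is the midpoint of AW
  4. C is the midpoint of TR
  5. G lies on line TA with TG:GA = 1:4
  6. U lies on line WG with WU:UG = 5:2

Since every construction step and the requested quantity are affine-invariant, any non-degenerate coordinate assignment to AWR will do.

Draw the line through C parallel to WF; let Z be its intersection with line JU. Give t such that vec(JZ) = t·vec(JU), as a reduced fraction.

t = -7/116

Set A = (0, 0), W = (1, 0), R = (0, 1); any affine frame gives the same invariant.
1. J lies on line RW with RJ:JW = 4:5 ⇒ J = (4/9, 5/9)
2. T lies on line WR with WT:TR = 1:5 ⇒ T = (5/6, 1/6)
3. F is the midpoint of AW ⇒ F = (1/2, 0)
4. C is the midpoint of TR ⇒ C = (5/12, 7/12)
5. G lies on line TA with TG:GA = 1:4 ⇒ G = (2/3, 2/15)
6. U lies on line WG with WU:UG = 5:2 ⇒ U = (16/21, 2/21)
through C parallel to WF: direction (-1/2, 0); meets JU at Z = (37/87, 7/12)
Z = J + t·(U−J) with t = -7/116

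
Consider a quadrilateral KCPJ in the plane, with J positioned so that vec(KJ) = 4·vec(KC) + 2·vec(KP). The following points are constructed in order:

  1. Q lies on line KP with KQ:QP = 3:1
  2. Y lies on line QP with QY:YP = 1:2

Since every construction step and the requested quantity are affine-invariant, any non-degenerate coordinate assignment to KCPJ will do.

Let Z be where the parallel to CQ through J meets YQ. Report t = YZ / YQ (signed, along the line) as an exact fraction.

Set K = (0, 0), C = (1, 0), P = (0, 1), J = (4, 2); any affine frame gives the same invariant.
1. Q lies on line KP with KQ:QP = 3:1 ⇒ Q = (0, 3/4)
2. Y lies on line QP with QY:YP = 1:2 ⇒ Y = (0, 5/6)
through J parallel to CQ: direction (-1, 3/4); meets YQ at Z = (0, 5)
Z = Y + t·(Q−Y) with t = -50

t = -50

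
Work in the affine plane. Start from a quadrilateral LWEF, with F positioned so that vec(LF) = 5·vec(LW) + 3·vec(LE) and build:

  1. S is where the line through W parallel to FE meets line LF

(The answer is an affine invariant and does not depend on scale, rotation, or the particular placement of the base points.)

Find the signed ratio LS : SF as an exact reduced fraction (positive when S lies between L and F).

LS:SF = -2/7

Set L = (0, 0), W = (1, 0), E = (0, 1), F = (5, 3); any affine frame gives the same invariant.
1. S is where the line through W parallel to FE meets line LF ⇒ S = (-2, -6/5)
S = L + t·(F−L) with t = -2/5, so LS:SF = t:(1−t) = -2/5:7/5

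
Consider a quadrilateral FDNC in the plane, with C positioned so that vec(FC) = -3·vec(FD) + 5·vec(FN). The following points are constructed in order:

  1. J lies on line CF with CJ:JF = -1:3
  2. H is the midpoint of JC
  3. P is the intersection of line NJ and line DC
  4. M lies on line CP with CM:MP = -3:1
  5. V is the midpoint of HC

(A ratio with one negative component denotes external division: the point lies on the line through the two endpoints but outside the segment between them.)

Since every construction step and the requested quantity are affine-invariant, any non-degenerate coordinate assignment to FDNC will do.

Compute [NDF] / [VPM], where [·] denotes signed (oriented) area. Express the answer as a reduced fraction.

[NDF]:[VPM] = -112/15

Choose coordinates F = (0, 0), D = (1, 0), N = (0, 1), C = (-3, 5).
1. J lies on line CF with CJ:JF = -1:3 ⇒ J = (-9/2, 15/2)
2. H is the midpoint of JC ⇒ H = (-15/4, 25/4)
3. P is the intersection of line NJ and line DC ⇒ P = (-9/7, 20/7)
4. M lies on line CP with CM:MP = -3:1 ⇒ M = (-3/7, 25/14)
5. V is the midpoint of HC ⇒ V = (-27/8, 45/8)
2·[NDF] = -1, 2·[VPM] = 15/112
[NDF]:[VPM] = -1:15/112 = -112/15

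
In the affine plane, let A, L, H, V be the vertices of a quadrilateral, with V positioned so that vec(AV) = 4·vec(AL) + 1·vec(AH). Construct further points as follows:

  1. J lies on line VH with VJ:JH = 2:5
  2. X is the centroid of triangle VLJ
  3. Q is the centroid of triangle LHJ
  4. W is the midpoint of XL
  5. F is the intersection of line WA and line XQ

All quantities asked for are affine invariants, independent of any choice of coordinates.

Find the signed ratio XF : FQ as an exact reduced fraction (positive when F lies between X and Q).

Assign A = (0, 0), L = (1, 0), H = (0, 1), V = (4, 1) — the answer is frame-independent, so this choice is without loss of generality.
1. J lies on line VH with VJ:JH = 2:5 ⇒ J = (20/7, 1)
2. X is the centroid of triangle VLJ ⇒ X = (55/21, 2/3)
3. Q is the centroid of triangle LHJ ⇒ Q = (9/7, 2/3)
4. W is the midpoint of XL ⇒ W = (38/21, 1/3)
5. F is the intersection of line WA and line XQ ⇒ F = (76/21, 2/3)
F = X + t·(Q−X) with t = -3/4, so XF:FQ = t:(1−t) = -3/4:7/4

XF:FQ = -3/7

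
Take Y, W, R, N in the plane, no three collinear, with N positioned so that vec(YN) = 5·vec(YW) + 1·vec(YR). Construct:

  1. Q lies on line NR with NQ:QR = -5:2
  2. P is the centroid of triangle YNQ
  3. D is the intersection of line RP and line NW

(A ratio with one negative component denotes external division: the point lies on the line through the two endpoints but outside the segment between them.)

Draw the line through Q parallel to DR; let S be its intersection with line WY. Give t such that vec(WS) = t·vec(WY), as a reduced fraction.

Choose coordinates Y = (0, 0), W = (1, 0), R = (0, 1), N = (5, 1).
1. Q lies on line NR with NQ:QR = -5:2 ⇒ Q = (-10/3, 1)
2. P is the centroid of triangle YNQ ⇒ P = (5/9, 2/3)
3. D is the intersection of line RP and line NW ⇒ D = (25/17, 2/17)
through Q parallel to DR: direction (-25/17, 15/17); meets WY at S = (-5/3, 0)
S = W + t·(Y−W) with t = 8/3

t = 8/3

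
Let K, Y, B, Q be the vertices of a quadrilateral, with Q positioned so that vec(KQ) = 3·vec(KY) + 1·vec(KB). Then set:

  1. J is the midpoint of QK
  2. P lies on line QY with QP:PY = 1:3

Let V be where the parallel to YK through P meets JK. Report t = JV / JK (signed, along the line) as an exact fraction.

t = -1/2

Choose coordinates K = (0, 0), Y = (1, 0), B = (0, 1), Q = (3, 1).
1. J is the midpoint of QK ⇒ J = (3/2, 1/2)
2. P lies on line QY with QP:PY = 1:3 ⇒ P = (5/2, 3/4)
through P parallel to YK: direction (-1, 0); meets JK at V = (9/4, 3/4)
V = J + t·(K−J) with t = -1/2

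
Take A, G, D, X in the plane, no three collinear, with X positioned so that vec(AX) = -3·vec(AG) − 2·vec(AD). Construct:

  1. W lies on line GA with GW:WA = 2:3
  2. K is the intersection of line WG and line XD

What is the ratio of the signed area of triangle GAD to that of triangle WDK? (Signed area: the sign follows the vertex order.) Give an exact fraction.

Work in coordinates with A = (0, 0), G = (1, 0), D = (0, 1), X = (-3, -2).
1. W lies on line GA with GW:WA = 2:3 ⇒ W = (3/5, 0)
2. K is the intersection of line WG and line XD ⇒ K = (-1, 0)
2·[GAD] = -1, 2·[WDK] = 8/5
[GAD]:[WDK] = -1:8/5 = -5/8

[GAD]:[WDK] = -5/8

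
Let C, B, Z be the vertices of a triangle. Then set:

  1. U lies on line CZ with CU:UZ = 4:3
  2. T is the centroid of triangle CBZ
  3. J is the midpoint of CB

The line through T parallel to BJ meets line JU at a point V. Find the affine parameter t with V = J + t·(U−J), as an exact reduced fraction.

t = 7/12

Choose coordinates C = (0, 0), B = (1, 0), Z = (0, 1).
1. U lies on line CZ with CU:UZ = 4:3 ⇒ U = (0, 4/7)
2. T is the centroid of triangle CBZ ⇒ T = (1/3, 1/3)
3. J is the midpoint of CB ⇒ J = (1/2, 0)
through T parallel to BJ: direction (-1/2, 0); meets JU at V = (5/24, 1/3)
V = J + t·(U−J) with t = 7/12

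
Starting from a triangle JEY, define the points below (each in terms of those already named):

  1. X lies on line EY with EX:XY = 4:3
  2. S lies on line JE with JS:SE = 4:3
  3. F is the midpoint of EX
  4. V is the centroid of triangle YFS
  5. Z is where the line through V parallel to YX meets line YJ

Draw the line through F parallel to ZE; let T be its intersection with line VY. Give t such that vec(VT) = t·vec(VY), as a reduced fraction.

t = 1/2

Assign J = (0, 0), E = (1, 0), Y = (0, 1) — the answer is frame-independent, so this choice is without loss of generality.
1. X lies on line EY with EX:XY = 4:3 ⇒ X = (3/7, 4/7)
2. S lies on line JE with JS:SE = 4:3 ⇒ S = (4/7, 0)
3. F is the midpoint of EX ⇒ F = (5/7, 2/7)
4. V is the centroid of triangle YFS ⇒ V = (3/7, 3/7)
5. Z is where the line through V parallel to YX meets line YJ ⇒ Z = (0, 6/7)
through F parallel to ZE: direction (1, -6/7); meets VY at T = (3/14, 5/7)
T = V + t·(Y−V) with t = 1/2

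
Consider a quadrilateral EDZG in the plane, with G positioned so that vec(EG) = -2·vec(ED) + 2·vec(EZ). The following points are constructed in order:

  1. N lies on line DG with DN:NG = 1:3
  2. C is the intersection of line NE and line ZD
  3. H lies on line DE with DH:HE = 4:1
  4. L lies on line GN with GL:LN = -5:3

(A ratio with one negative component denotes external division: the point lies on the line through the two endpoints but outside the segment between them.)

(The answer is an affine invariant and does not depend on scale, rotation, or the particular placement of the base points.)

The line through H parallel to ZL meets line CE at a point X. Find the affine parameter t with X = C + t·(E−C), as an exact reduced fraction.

Assign E = (0, 0), D = (1, 0), Z = (0, 1), G = (-2, 2) — the answer is frame-independent, so this choice is without loss of generality.
1. N lies on line DG with DN:NG = 1:3 ⇒ N = (1/4, 1/2)
2. C is the intersection of line NE and line ZD ⇒ C = (1/3, 2/3)
3. H lies on line DE with DH:HE = 4:1 ⇒ H = (1/5, 0)
4. L lies on line GN with GL:LN = -5:3 ⇒ L = (29/8, -7/4)
through H parallel to ZL: direction (29/8, -11/4); meets CE at X = (11/200, 11/100)
X = C + t·(E−C) with t = 167/200

t = 167/200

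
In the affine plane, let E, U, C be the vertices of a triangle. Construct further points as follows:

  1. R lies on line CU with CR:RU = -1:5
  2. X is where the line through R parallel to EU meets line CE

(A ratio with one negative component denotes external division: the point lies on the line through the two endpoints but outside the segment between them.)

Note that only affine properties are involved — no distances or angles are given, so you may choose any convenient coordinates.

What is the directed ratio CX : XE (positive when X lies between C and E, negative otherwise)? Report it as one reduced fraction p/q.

Assign E = (0, 0), U = (1, 0), C = (0, 1) — the answer is frame-independent, so this choice is without loss of generality.
1. R lies on line CU with CR:RU = -1:5 ⇒ R = (-1/4, 5/4)
2. X is where the line through R parallel to EU meets line CE ⇒ X = (0, 5/4)
X = C + t·(E−C) with t = -1/4, so CX:XE = t:(1−t) = -1/4:5/4

CX:XE = -1/5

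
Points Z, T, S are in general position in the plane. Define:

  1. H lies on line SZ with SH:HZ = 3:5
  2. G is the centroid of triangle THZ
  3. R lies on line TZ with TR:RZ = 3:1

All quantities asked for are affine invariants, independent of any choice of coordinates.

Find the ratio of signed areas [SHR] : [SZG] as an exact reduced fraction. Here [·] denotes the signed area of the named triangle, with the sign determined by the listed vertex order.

Work in coordinates with Z = (0, 0), T = (1, 0), S = (0, 1).
1. H lies on line SZ with SH:HZ = 3:5 ⇒ H = (0, 5/8)
2. G is the centroid of triangle THZ ⇒ G = (1/3, 5/24)
3. R lies on line TZ with TR:RZ = 3:1 ⇒ R = (1/4, 0)
2·[SHR] = 3/32, 2·[SZG] = 1/3
[SHR]:[SZG] = 3/32:1/3 = 9/32

[SHR]:[SZG] = 9/32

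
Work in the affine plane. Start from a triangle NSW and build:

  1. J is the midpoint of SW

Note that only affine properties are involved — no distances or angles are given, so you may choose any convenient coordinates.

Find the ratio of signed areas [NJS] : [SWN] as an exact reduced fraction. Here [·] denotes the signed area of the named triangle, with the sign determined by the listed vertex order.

Choose coordinates N = (0, 0), S = (1, 0), W = (0, 1).
1. J is the midpoint of SW ⇒ J = (1/2, 1/2)
2·[NJS] = -1/2, 2·[SWN] = 1
[NJS]:[SWN] = -1/2:1 = -1/2

[NJS]:[SWN] = -1/2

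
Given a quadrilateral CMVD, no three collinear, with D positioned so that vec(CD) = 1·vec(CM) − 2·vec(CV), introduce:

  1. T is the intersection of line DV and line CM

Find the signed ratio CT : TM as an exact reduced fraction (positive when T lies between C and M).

CT:TM = 1/2

Assign C = (0, 0), M = (1, 0), V = (0, 1), D = (1, -2) — the answer is frame-independent, so this choice is without loss of generality.
1. T is the intersection of line DV and line CM ⇒ T = (1/3, 0)
T = C + t·(M−C) with t = 1/3, so CT:TM = t:(1−t) = 1/3:2/3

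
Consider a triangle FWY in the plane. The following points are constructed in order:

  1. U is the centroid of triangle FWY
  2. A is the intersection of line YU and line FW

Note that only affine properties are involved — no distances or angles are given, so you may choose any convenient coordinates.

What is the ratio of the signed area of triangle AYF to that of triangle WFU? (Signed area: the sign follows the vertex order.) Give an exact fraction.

Choose coordinates F = (0, 0), W = (1, 0), Y = (0, 1).
1. U is the centroid of triangle FWY ⇒ U = (1/3, 1/3)
2. A is the intersection of line YU and line FW ⇒ A = (1/2, 0)
2·[AYF] = 1/2, 2·[WFU] = -1/3
[AYF]:[WFU] = 1/2:-1/3 = -3/2

[AYF]:[WFU] = -3/2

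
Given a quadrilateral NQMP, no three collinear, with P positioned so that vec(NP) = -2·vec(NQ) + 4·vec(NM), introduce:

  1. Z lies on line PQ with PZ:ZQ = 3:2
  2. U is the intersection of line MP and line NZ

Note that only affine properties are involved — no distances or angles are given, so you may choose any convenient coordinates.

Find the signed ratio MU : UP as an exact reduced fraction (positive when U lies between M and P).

Choose coordinates N = (0, 0), Q = (1, 0), M = (0, 1), P = (-2, 4).
1. Z lies on line PQ with PZ:ZQ = 3:2 ⇒ Z = (-1/5, 8/5)
2. U is the intersection of line MP and line NZ ⇒ U = (-2/13, 16/13)
U = M + t·(P−M) with t = 1/13, so MU:UP = t:(1−t) = 1/13:12/13

MU:UP = 1/12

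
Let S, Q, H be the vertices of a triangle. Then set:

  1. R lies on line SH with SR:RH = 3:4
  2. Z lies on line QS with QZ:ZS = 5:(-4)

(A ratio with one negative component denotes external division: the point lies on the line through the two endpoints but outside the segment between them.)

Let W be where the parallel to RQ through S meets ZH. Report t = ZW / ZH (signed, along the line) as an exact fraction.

t = 12/19

Choose coordinates S = (0, 0), Q = (1, 0), H = (0, 1).
1. R lies on line SH with SR:RH = 3:4 ⇒ R = (0, 3/7)
2. Z lies on line QS with QZ:ZS = 5:(-4) ⇒ Z = (-4, 0)
through S parallel to RQ: direction (1, -3/7); meets ZH at W = (-28/19, 12/19)
W = Z + t·(H−Z) with t = 12/19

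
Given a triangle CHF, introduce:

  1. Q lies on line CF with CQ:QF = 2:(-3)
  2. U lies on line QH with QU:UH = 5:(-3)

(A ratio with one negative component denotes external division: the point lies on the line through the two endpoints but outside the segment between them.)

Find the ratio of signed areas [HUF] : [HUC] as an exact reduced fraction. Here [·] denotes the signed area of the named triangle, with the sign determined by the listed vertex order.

Set C = (0, 0), H = (1, 0), F = (0, 1); any affine frame gives the same invariant.
1. Q lies on line CF with CQ:QF = 2:(-3) ⇒ Q = (0, -2)
2. U lies on line QH with QU:UH = 5:(-3) ⇒ U = (5/2, 3)
2·[HUF] = 9/2, 2·[HUC] = 3
[HUF]:[HUC] = 9/2:3 = 3/2

[HUF]:[HUC] = 3/2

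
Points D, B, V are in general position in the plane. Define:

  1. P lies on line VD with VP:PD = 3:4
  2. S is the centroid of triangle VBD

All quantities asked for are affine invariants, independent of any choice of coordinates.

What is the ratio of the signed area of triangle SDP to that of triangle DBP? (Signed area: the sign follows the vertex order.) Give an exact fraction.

[SDP]:[DBP] = -1/3

Assign D = (0, 0), B = (1, 0), V = (0, 1) — the answer is frame-independent, so this choice is without loss of generality.
1. P lies on line VD with VP:PD = 3:4 ⇒ P = (0, 4/7)
2. S is the centroid of triangle VBD ⇒ S = (1/3, 1/3)
2·[SDP] = -4/21, 2·[DBP] = 4/7
[SDP]:[DBP] = -4/21:4/7 = -1/3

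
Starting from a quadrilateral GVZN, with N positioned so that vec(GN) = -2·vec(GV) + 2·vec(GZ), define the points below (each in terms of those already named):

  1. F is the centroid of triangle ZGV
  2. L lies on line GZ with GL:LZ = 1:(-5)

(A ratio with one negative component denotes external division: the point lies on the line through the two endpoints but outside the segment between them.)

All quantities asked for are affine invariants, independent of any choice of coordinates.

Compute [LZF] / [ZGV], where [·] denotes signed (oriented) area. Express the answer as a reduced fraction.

Set G = (0, 0), V = (1, 0), Z = (0, 1), N = (-2, 2); any affine frame gives the same invariant.
1. F is the centroid of triangle ZGV ⇒ F = (1/3, 1/3)
2. L lies on line GZ with GL:LZ = 1:(-5) ⇒ L = (0, -1/4)
2·[LZF] = -5/12, 2·[ZGV] = 1
[LZF]:[ZGV] = -5/12:1 = -5/12

[LZF]:[ZGV] = -5/12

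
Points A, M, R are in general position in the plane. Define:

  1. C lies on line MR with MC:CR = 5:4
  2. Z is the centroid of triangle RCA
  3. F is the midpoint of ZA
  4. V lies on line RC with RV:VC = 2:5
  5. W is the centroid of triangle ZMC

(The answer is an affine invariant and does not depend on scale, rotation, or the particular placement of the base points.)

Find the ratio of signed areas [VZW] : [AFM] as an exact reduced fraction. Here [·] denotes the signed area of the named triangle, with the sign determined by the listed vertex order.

Choose coordinates A = (0, 0), M = (1, 0), R = (0, 1).
1. C lies on line MR with MC:CR = 5:4 ⇒ C = (4/9, 5/9)
2. Z is the centroid of triangle RCA ⇒ Z = (4/27, 14/27)
3. F is the midpoint of ZA ⇒ F = (2/27, 7/27)
4. V lies on line RC with RV:VC = 2:5 ⇒ V = (8/63, 55/63)
5. W is the centroid of triangle ZMC ⇒ W = (43/81, 29/81)
2·[VZW] = 25/189, 2·[AFM] = -7/27
[VZW]:[AFM] = 25/189:-7/27 = -25/49

[VZW]:[AFM] = -25/49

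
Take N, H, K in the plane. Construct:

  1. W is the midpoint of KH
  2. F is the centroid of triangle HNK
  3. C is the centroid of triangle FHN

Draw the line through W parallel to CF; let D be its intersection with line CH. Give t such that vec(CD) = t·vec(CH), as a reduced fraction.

Set N = (0, 0), H = (1, 0), K = (0, 1); any affine frame gives the same invariant.
1. W is the midpoint of KH ⇒ W = (1/2, 1/2)
2. F is the centroid of triangle HNK ⇒ F = (1/3, 1/3)
3. C is the centroid of triangle FHN ⇒ C = (4/9, 1/9)
through W parallel to CF: direction (-1/9, 2/9); meets CH at D = (13/18, 1/18)
D = C + t·(H−C) with t = 1/2

t = 1/2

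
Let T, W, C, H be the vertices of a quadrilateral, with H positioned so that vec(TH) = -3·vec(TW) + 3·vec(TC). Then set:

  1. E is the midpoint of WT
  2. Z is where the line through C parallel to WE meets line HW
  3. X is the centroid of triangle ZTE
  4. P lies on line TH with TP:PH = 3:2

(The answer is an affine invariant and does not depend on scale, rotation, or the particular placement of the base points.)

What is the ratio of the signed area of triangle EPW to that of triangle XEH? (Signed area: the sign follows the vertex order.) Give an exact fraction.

Work in coordinates with T = (0, 0), W = (1, 0), C = (0, 1), H = (-3, 3).
1. E is the midpoint of WT ⇒ E = (1/2, 0)
2. Z is where the line through C parallel to WE meets line HW ⇒ Z = (-1/3, 1)
3. X is the centroid of triangle ZTE ⇒ X = (1/18, 1/3)
4. P lies on line TH with TP:PH = 3:2 ⇒ P = (-9/5, 9/5)
2·[EPW] = -9/10, 2·[XEH] = 1/6
[EPW]:[XEH] = -9/10:1/6 = -27/5

[EPW]:[XEH] = -27/5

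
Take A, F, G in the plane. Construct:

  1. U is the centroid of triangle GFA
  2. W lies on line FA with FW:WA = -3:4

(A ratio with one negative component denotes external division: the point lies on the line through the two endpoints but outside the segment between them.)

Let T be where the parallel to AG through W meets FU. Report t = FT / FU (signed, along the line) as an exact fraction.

t = -9/2

Choose coordinates A = (0, 0), F = (1, 0), G = (0, 1).
1. U is the centroid of triangle GFA ⇒ U = (1/3, 1/3)
2. W lies on line FA with FW:WA = -3:4 ⇒ W = (4, 0)
through W parallel to AG: direction (0, 1); meets FU at T = (4, -3/2)
T = F + t·(U−F) with t = -9/2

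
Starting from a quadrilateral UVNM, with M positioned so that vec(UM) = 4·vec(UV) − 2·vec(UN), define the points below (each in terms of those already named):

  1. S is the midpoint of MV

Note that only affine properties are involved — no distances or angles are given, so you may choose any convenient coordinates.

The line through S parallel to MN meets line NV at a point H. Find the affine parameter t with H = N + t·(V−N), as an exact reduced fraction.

Choose coordinates U = (0, 0), V = (1, 0), N = (0, 1), M = (4, -2).
1. S is the midpoint of MV ⇒ S = (5/2, -1)
through S parallel to MN: direction (-4, 3); meets NV at H = (1/2, 1/2)
H = N + t·(V−N) with t = 1/2

t = 1/2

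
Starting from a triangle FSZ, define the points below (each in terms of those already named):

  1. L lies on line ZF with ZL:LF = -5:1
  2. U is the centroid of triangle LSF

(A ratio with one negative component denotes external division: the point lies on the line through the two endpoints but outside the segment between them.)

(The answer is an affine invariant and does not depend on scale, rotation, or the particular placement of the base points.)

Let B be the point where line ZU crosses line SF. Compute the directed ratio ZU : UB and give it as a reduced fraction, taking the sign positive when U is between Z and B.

Assign F = (0, 0), S = (1, 0), Z = (0, 1) — the answer is frame-independent, so this choice is without loss of generality.
1. L lies on line ZF with ZL:LF = -5:1 ⇒ L = (0, -1/4)
2. U is the centroid of triangle LSF ⇒ U = (1/3, -1/12)
line ZU meets SF at B = (4/13, 0)
U = Z + t·(B−Z) with t = 13/12, so ZU:UB = 13/12:-1/12

ZU:UB = -13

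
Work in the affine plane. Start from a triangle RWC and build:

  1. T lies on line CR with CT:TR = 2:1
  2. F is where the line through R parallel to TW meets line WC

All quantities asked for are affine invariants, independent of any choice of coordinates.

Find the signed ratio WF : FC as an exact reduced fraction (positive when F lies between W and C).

Set R = (0, 0), W = (1, 0), C = (0, 1); any affine frame gives the same invariant.
1. T lies on line CR with CT:TR = 2:1 ⇒ T = (0, 1/3)
2. F is where the line through R parallel to TW meets line WC ⇒ F = (3/2, -1/2)
F = W + t·(C−W) with t = -1/2, so WF:FC = t:(1−t) = -1/2:3/2

WF:FC = -1/3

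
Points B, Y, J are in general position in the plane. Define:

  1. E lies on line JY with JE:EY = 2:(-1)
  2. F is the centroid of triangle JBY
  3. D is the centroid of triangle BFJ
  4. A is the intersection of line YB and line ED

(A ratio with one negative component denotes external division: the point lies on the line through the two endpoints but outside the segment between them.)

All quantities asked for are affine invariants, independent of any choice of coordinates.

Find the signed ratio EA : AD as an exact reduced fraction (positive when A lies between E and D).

Assign B = (0, 0), Y = (1, 0), J = (0, 1) — the answer is frame-independent, so this choice is without loss of generality.
1. E lies on line JY with JE:EY = 2:(-1) ⇒ E = (2, -1)
2. F is the centroid of triangle JBY ⇒ F = (1/3, 1/3)
3. D is the centroid of triangle BFJ ⇒ D = (1/9, 4/9)
4. A is the intersection of line YB and line ED ⇒ A = (9/13, 0)
A = E + t·(D−E) with t = 9/13, so EA:AD = t:(1−t) = 9/13:4/13

EA:AD = 9/4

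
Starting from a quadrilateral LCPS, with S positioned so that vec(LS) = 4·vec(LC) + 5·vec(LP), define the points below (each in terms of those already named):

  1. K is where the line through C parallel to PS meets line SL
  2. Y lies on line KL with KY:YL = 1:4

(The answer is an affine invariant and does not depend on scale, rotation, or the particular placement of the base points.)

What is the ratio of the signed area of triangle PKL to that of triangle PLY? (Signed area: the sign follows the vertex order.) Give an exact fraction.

[PKL]:[PLY] = -5/4

Choose coordinates L = (0, 0), C = (1, 0), P = (0, 1), S = (4, 5).
1. K is where the line through C parallel to PS meets line SL ⇒ K = (-4, -5)
2. Y lies on line KL with KY:YL = 1:4 ⇒ Y = (-16/5, -4)
2·[PKL] = 4, 2·[PLY] = -16/5
[PKL]:[PLY] = 4:-16/5 = -5/4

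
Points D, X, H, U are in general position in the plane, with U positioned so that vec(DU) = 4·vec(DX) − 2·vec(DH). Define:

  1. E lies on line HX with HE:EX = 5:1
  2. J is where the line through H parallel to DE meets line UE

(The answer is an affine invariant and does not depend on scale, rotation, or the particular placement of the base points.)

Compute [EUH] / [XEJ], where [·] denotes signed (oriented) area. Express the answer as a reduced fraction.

Work in coordinates with D = (0, 0), X = (1, 0), H = (0, 1), U = (4, -2).
1. E lies on line HX with HE:EX = 5:1 ⇒ E = (5/6, 1/6)
2. J is where the line through H parallel to DE meets line UE ⇒ J = (-25/84, 79/84)
2·[EUH] = 5/6, 2·[XEJ] = 5/84
[EUH]:[XEJ] = 5/6:5/84 = 14

[EUH]:[XEJ] = 14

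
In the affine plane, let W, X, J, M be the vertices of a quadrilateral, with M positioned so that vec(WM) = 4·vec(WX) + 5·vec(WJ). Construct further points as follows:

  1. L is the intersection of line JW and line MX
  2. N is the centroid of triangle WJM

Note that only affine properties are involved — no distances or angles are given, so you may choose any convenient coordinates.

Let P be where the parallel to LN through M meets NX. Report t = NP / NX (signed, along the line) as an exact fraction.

Assign W = (0, 0), X = (1, 0), J = (0, 1), M = (4, 5) — the answer is frame-independent, so this choice is without loss of generality.
1. L is the intersection of line JW and line MX ⇒ L = (0, -5/3)
2. N is the centroid of triangle WJM ⇒ N = (4/3, 2)
through M parallel to LN: direction (4/3, 11/3); meets NX at P = (0, -6)
P = N + t·(X−N) with t = 4

t = 4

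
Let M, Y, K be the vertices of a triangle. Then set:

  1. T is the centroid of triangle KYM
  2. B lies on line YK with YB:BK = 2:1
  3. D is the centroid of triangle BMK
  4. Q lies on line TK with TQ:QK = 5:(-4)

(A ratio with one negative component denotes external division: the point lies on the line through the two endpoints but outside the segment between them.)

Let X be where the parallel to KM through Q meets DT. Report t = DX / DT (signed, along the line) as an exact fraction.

t = -13/2

Assign M = (0, 0), Y = (1, 0), K = (0, 1) — the answer is frame-independent, so this choice is without loss of generality.
1. T is the centroid of triangle KYM ⇒ T = (1/3, 1/3)
2. B lies on line YK with YB:BK = 2:1 ⇒ B = (1/3, 2/3)
3. D is the centroid of triangle BMK ⇒ D = (1/9, 5/9)
4. Q lies on line TK with TQ:QK = 5:(-4) ⇒ Q = (-4/3, 11/3)
through Q parallel to KM: direction (0, -1); meets DT at X = (-4/3, 2)
X = D + t·(T−D) with t = -13/2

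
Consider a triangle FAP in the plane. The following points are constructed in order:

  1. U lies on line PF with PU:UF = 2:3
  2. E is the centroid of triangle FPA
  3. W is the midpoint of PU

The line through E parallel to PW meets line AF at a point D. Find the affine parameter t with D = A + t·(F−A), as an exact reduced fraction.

Work in coordinates with F = (0, 0), A = (1, 0), P = (0, 1).
1. U lies on line PF with PU:UF = 2:3 ⇒ U = (0, 3/5)
2. E is the centroid of triangle FPA ⇒ E = (1/3, 1/3)
3. W is the midpoint of PU ⇒ W = (0, 4/5)
through E parallel to PW: direction (0, -1/5); meets AF at D = (1/3, 0)
D = A + t·(F−A) with t = 2/3

t = 2/3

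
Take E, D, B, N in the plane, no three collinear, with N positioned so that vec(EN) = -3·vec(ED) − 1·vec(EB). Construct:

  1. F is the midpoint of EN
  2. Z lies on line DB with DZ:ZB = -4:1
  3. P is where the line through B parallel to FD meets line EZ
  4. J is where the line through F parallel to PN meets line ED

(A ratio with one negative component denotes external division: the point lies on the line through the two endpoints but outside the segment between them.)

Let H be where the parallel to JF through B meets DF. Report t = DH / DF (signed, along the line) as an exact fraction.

t = 66/49

Set E = (0, 0), D = (1, 0), B = (0, 1), N = (-3, -1); any affine frame gives the same invariant.
1. F is the midpoint of EN ⇒ F = (-3/2, -1/2)
2. Z lies on line DB with DZ:ZB = -4:1 ⇒ Z = (-1/3, 4/3)
3. P is where the line through B parallel to FD meets line EZ ⇒ P = (-5/21, 20/21)
4. J is where the line through F parallel to PN meets line ED ⇒ J = (-65/82, 0)
through B parallel to JF: direction (-29/41, -1/2); meets DF at H = (-116/49, -33/49)
H = D + t·(F−D) with t = 66/49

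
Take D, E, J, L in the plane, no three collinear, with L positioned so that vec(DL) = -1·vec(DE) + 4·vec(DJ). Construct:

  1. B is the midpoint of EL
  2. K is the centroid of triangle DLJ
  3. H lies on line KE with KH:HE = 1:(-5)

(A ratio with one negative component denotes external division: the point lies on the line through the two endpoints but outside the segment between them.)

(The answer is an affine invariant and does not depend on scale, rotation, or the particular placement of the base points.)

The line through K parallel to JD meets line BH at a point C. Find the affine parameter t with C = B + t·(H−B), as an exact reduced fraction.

t = 1/2

Assign D = (0, 0), E = (1, 0), J = (0, 1), L = (-1, 4) — the answer is frame-independent, so this choice is without loss of generality.
1. B is the midpoint of EL ⇒ B = (0, 2)
2. K is the centroid of triangle DLJ ⇒ K = (-1/3, 5/3)
3. H lies on line KE with KH:HE = 1:(-5) ⇒ H = (-2/3, 25/12)
through K parallel to JD: direction (0, -1); meets BH at C = (-1/3, 49/24)
C = B + t·(H−B) with t = 1/2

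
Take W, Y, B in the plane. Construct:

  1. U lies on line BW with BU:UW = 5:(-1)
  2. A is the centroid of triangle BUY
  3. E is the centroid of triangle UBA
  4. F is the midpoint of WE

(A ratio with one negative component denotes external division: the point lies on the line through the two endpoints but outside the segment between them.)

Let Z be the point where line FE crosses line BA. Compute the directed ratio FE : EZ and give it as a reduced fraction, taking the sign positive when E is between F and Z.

FE:EZ = 7/10

Work in coordinates with W = (0, 0), Y = (1, 0), B = (0, 1).
1. U lies on line BW with BU:UW = 5:(-1) ⇒ U = (0, -1/4)
2. A is the centroid of triangle BUY ⇒ A = (1/3, 1/4)
3. E is the centroid of triangle UBA ⇒ E = (1/9, 1/3)
4. F is the midpoint of WE ⇒ F = (1/18, 1/6)
line FE meets BA at Z = (4/21, 4/7)
E = F + t·(Z−F) with t = 7/17, so FE:EZ = 7/17:10/17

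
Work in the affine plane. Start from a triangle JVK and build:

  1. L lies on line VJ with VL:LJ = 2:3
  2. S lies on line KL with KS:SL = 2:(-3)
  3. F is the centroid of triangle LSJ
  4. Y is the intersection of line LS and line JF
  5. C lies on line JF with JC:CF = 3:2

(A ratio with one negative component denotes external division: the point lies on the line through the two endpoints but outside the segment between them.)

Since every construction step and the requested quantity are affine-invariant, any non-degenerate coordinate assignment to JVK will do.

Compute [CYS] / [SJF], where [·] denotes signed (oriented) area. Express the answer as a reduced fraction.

[CYS]:[SJF] = 9/10

Work in coordinates with J = (0, 0), V = (1, 0), K = (0, 1).
1. L lies on line VJ with VL:LJ = 2:3 ⇒ L = (3/5, 0)
2. S lies on line KL with KS:SL = 2:(-3) ⇒ S = (-6/5, 3)
3. F is the centroid of triangle LSJ ⇒ F = (-1/5, 1)
4. Y is the intersection of line LS and line JF ⇒ Y = (-3/10, 3/2)
5. C lies on line JF with JC:CF = 3:2 ⇒ C = (-3/25, 3/5)
2·[CYS] = 27/50, 2·[SJF] = 3/5
[CYS]:[SJF] = 27/50:3/5 = 9/10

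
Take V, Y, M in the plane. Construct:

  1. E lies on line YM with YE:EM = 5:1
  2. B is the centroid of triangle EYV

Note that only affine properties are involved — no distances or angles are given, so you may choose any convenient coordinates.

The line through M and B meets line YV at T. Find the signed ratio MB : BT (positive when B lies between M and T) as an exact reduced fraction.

Choose coordinates V = (0, 0), Y = (1, 0), M = (0, 1).
1. E lies on line YM with YE:EM = 5:1 ⇒ E = (1/6, 5/6)
2. B is the centroid of triangle EYV ⇒ B = (7/18, 5/18)
line MB meets YV at T = (7/13, 0)
B = M + t·(T−M) with t = 13/18, so MB:BT = 13/18:5/18

MB:BT = 13/5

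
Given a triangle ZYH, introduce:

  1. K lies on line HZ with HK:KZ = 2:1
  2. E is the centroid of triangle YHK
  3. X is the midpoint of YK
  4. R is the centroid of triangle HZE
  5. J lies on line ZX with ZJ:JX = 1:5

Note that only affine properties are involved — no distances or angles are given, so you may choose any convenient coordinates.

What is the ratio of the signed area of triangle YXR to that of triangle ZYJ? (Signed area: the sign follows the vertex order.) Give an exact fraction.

Choose coordinates Z = (0, 0), Y = (1, 0), H = (0, 1).
1. K lies on line HZ with HK:KZ = 2:1 ⇒ K = (0, 1/3)
2. E is the centroid of triangle YHK ⇒ E = (1/3, 4/9)
3. X is the midpoint of YK ⇒ X = (1/2, 1/6)
4. R is the centroid of triangle HZE ⇒ R = (1/9, 13/27)
5. J lies on line ZX with ZJ:JX = 1:5 ⇒ J = (1/12, 1/36)
2·[YXR] = -5/54, 2·[ZYJ] = 1/36
[YXR]:[ZYJ] = -5/54:1/36 = -10/3

[YXR]:[ZYJ] = -10/3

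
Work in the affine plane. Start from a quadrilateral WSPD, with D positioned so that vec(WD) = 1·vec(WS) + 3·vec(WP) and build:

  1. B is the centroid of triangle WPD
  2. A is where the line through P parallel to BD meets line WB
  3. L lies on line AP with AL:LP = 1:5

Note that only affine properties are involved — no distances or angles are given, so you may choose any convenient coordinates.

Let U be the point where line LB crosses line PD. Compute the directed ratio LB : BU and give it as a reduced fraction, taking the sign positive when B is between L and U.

LB:BU = -11/6

Choose coordinates W = (0, 0), S = (1, 0), P = (0, 1), D = (1, 3).
1. B is the centroid of triangle WPD ⇒ B = (1/3, 4/3)
2. A is where the line through P parallel to BD meets line WB ⇒ A = (2/3, 8/3)
3. L lies on line AP with AL:LP = 1:5 ⇒ L = (5/9, 43/18)
line LB meets PD at U = (5/11, 21/11)
B = L + t·(U−L) with t = 11/5, so LB:BU = 11/5:-6/5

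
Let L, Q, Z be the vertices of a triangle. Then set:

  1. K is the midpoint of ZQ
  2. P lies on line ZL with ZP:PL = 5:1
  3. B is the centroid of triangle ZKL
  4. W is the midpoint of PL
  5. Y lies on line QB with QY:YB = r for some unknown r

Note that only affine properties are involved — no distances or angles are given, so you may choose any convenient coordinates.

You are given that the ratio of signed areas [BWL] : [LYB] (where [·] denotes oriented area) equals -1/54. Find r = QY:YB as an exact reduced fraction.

r = -5/3

Choose coordinates L = (0, 0), Q = (1, 0), Z = (0, 1).
1. K is the midpoint of ZQ ⇒ K = (1/2, 1/2)
2. P lies on line ZL with ZP:PL = 5:1 ⇒ P = (0, 1/6)
3. B is the centroid of triangle ZKL ⇒ B = (1/6, 1/2)
4. W is the midpoint of PL ⇒ W = (0, 1/12)
5. With QY:YB = r, write λ = r/(r+1) so Y = Q + λ·(B−Q); Y is affine-linear in λ
Every point depending on Y is an affine combination of Y and λ-independent points, so each such coordinate is linear in λ; the λ² term in each signed area is a multiple of (B−Q)×(B−Q) = 0, so 2·[BWL] and 2·[LYB] are each linear in λ. Evaluating at λ=0 and λ=1:
  2·[BWL] = 1/72,   2·[LYB] = -1/2·λ + 1/2
So [BWL]:[LYB] = (1/72) / (-1/2·λ + 1/2). Setting this equal to -1/54:
  1/72 = -1/54·(-1/2·λ + 1/2)  ⇒  λ = 5/2
Then r = λ/(1−λ) = (5/2)/(-3/2) = -5/3. Check: with r = -5/3, Y = (-13/12, 5/4) and [BWL]:[LYB] = -1/54 as required.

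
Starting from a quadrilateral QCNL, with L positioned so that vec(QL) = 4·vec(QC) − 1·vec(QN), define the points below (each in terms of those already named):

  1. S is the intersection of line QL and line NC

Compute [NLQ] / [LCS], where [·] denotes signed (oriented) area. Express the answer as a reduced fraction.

Assign Q = (0, 0), C = (1, 0), N = (0, 1), L = (4, -1) — the answer is frame-independent, so this choice is without loss of generality.
1. S is the intersection of line QL and line NC ⇒ S = (4/3, -1/3)
2·[NLQ] = -4, 2·[LCS] = 2/3
[NLQ]:[LCS] = -4:2/3 = -6

[NLQ]:[LCS] = -6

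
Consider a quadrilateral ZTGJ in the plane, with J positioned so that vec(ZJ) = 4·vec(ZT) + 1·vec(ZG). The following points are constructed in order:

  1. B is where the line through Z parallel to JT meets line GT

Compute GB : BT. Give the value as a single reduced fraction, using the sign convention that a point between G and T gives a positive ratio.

GB:BT = 3

Choose coordinates Z = (0, 0), T = (1, 0), G = (0, 1), J = (4, 1).
1. B is where the line through Z parallel to JT meets line GT ⇒ B = (3/4, 1/4)
B = G + t·(T−G) with t = 3/4, so GB:BT = t:(1−t) = 3/4:1/4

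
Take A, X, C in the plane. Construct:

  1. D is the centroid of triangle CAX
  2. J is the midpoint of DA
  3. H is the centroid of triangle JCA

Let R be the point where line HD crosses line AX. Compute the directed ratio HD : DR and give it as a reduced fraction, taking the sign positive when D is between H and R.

Work in coordinates with A = (0, 0), X = (1, 0), C = (0, 1).
1. D is the centroid of triangle CAX ⇒ D = (1/3, 1/3)
2. J is the midpoint of DA ⇒ J = (1/6, 1/6)
3. H is the centroid of triangle JCA ⇒ H = (1/18, 7/18)
line HD meets AX at R = (2, 0)
D = H + t·(R−H) with t = 1/7, so HD:DR = 1/7:6/7

HD:DR = 1/6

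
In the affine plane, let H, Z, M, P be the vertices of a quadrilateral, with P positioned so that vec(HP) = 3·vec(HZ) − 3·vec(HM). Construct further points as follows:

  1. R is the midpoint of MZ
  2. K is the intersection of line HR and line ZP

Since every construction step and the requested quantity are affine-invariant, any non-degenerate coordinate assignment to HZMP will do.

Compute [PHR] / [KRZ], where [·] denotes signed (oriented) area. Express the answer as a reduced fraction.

Set H = (0, 0), Z = (1, 0), M = (0, 1), P = (3, -3); any affine frame gives the same invariant.
1. R is the midpoint of MZ ⇒ R = (1/2, 1/2)
2. K is the intersection of line HR and line ZP ⇒ K = (3/5, 3/5)
2·[PHR] = -3, 2·[KRZ] = 1/10
[PHR]:[KRZ] = -3:1/10 = -30

[PHR]:[KRZ] = -30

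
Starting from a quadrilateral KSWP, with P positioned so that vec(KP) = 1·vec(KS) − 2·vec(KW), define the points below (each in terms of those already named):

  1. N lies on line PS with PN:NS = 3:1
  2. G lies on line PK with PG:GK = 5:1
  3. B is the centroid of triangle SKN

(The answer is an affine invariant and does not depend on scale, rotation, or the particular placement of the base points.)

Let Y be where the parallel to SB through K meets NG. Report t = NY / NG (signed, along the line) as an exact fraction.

t = 12/7

Choose coordinates K = (0, 0), S = (1, 0), W = (0, 1), P = (1, -2).
1. N lies on line PS with PN:NS = 3:1 ⇒ N = (1, -1/2)
2. G lies on line PK with PG:GK = 5:1 ⇒ G = (1/6, -1/3)
3. B is the centroid of triangle SKN ⇒ B = (2/3, -1/6)
through K parallel to SB: direction (-1/3, -1/6); meets NG at Y = (-3/7, -3/14)
Y = N + t·(G−N) with t = 12/7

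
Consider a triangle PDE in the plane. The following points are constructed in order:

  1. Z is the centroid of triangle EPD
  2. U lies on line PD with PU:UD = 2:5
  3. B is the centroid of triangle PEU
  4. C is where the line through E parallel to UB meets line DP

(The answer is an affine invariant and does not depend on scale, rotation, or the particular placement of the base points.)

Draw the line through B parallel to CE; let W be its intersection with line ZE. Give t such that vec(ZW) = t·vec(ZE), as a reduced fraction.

Choose coordinates P = (0, 0), D = (1, 0), E = (0, 1).
1. Z is the centroid of triangle EPD ⇒ Z = (1/3, 1/3)
2. U lies on line PD with PU:UD = 2:5 ⇒ U = (2/7, 0)
3. B is the centroid of triangle PEU ⇒ B = (2/21, 1/3)
4. C is where the line through E parallel to UB meets line DP ⇒ C = (4/7, 0)
through B parallel to CE: direction (-4/7, 1); meets ZE at W = (2, -3)
W = Z + t·(E−Z) with t = -5

t = -5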